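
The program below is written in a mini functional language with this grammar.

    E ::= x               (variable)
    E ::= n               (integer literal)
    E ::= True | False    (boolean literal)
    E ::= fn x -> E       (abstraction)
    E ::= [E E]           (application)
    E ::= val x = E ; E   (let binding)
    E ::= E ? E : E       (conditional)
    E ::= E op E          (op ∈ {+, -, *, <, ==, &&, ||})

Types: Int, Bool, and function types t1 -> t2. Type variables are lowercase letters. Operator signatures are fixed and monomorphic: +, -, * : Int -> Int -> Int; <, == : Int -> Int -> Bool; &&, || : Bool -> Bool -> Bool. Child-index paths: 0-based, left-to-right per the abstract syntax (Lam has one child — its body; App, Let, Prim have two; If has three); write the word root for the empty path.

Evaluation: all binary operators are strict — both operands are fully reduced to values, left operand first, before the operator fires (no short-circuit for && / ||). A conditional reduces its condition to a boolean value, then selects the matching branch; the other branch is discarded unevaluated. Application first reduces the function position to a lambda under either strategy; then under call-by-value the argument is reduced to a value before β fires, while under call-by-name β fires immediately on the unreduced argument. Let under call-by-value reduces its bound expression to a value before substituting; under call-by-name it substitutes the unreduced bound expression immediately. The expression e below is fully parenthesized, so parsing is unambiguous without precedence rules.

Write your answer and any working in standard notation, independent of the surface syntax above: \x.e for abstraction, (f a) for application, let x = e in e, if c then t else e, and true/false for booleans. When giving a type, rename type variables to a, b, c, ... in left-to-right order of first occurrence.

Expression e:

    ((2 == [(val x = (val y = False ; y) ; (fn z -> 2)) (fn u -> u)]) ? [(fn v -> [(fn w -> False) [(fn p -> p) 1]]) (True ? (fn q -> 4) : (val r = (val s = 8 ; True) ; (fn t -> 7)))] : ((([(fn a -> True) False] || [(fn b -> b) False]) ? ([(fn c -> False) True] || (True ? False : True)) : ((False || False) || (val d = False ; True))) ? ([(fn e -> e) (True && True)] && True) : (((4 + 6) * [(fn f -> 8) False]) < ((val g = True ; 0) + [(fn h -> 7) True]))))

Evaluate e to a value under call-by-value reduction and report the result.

Answer: false

Trace:
step 0: (if (2 == ((let x = (let y = false in y) in (\z.2)) (\u.u))) then ((\v.((\w.false) ((\p.p) 1))) (if true then (\q.4) else (let r = (let s = 8 in true) in (\t.7)))) else (if (if (((\a.true) false) || ((\b.b) false)) then (((\c.false) true) || (if true then false else true)) else ((false || false) || (let d = false in true))) then (((\e.e) (true && true)) && true) else (((4 + 6) * ((\f.8) false)) < ((let g = true in 0) + ((\h.7) true)))))
step 1: [let@0.1.0.0] (if (2 == ((let x = false in (\z.2)) (\u.u))) then ((\v.((\w.false) ((\p.p) 1))) (if true then (\q.4) else (let r = (let s = 8 in true) in (\t.7)))) else (if (if (((\a.true) false) || ((\b.b) false)) then (((\c.false) true) || (if true then false else true)) else ((false || false) || (let d = false in true))) then (((\e.e) (true && true)) && true) else (((4 + 6) * ((\f.8) false)) < ((let g = true in 0) + ((\h.7) true)))))
step 2: [let@0.1.0] (if (2 == ((\z.2) (\u.u))) then ((\v.((\w.false) ((\p.p) 1))) (if true then (\q.4) else (let r = (let s = 8 in true) in (\t.7)))) else (if (if (((\a.true) false) || ((\b.b) false)) then (((\c.false) true) || (if true then false else true)) else ((false || false) || (let d = false in true))) then (((\e.e) (true && true)) && true) else (((4 + 6) * ((\f.8) false)) < ((let g = true in 0) + ((\h.7) true)))))
step 3: [beta@0.1] (if (2 == 2) then ((\v.((\w.false) ((\p.p) 1))) (if true then (\q.4) else (let r = (let s = 8 in true) in (\t.7)))) else (if (if (((\a.true) false) || ((\b.b) false)) then (((\c.false) true) || (if true then false else true)) else ((false || false) || (let d = false in true))) then (((\e.e) (true && true)) && true) else (((4 + 6) * ((\f.8) false)) < ((let g = true in 0) + ((\h.7) true)))))
step 4: [delta@0] (if true then ((\v.((\w.false) ((\p.p) 1))) (if true then (\q.4) else (let r = (let s = 8 in true) in (\t.7)))) else (if (if (((\a.true) false) || ((\b.b) false)) then (((\c.false) true) || (if true then false else true)) else ((false || false) || (let d = false in true))) then (((\e.e) (true && true)) && true) else (((4 + 6) * ((\f.8) false)) < ((let g = true in 0) + ((\h.7) true)))))
step 5: [if@root] ((\v.((\w.false) ((\p.p) 1))) (if true then (\q.4) else (let r = (let s = 8 in true) in (\t.7))))
step 6: [if@1] ((\v.((\w.false) ((\p.p) 1))) (\q.4))
step 7: [beta@root] ((\w.false) ((\p.p) 1))
step 8: [beta@1] ((\w.false) 1)
step 9: [beta@root] false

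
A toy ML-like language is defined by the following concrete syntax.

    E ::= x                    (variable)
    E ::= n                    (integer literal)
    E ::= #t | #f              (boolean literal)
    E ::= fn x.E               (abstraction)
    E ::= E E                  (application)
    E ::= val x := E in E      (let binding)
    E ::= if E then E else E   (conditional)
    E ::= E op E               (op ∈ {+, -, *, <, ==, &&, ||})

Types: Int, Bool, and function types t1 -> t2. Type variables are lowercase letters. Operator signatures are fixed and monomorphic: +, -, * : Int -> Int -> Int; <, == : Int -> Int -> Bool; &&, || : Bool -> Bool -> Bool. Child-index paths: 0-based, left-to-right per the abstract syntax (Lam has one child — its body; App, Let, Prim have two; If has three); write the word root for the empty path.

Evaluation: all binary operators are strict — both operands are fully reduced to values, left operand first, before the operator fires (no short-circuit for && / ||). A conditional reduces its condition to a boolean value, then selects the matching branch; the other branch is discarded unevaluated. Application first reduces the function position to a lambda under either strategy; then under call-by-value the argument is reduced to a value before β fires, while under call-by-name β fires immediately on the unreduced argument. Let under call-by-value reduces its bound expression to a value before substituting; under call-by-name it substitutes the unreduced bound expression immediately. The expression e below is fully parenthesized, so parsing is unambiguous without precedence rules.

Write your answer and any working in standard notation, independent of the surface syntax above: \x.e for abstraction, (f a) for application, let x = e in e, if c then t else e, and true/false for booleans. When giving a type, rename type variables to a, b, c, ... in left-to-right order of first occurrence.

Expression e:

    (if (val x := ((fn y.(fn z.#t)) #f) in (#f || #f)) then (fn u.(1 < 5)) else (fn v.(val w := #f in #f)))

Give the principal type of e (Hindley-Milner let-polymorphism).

Answer: a -> Bool

Derivation:
\z._ : b -> Bool
\y._ : a -> b -> Bool
  unify a -> b -> Bool ~ Bool -> c
  unify a ~ Bool
  unify b -> Bool ~ c
_ _ : b -> Bool
let x : forall. b -> Bool
  unify Bool ~ Bool
  unify Bool ~ Bool
  unify Bool ~ Bool
  unify Int ~ Int
  unify Int ~ Int
\u._ : d -> Bool
let w : Bool
\v._ : e -> Bool
  unify d -> Bool ~ e -> Bool
  unify d ~ e
  unify Bool ~ Bool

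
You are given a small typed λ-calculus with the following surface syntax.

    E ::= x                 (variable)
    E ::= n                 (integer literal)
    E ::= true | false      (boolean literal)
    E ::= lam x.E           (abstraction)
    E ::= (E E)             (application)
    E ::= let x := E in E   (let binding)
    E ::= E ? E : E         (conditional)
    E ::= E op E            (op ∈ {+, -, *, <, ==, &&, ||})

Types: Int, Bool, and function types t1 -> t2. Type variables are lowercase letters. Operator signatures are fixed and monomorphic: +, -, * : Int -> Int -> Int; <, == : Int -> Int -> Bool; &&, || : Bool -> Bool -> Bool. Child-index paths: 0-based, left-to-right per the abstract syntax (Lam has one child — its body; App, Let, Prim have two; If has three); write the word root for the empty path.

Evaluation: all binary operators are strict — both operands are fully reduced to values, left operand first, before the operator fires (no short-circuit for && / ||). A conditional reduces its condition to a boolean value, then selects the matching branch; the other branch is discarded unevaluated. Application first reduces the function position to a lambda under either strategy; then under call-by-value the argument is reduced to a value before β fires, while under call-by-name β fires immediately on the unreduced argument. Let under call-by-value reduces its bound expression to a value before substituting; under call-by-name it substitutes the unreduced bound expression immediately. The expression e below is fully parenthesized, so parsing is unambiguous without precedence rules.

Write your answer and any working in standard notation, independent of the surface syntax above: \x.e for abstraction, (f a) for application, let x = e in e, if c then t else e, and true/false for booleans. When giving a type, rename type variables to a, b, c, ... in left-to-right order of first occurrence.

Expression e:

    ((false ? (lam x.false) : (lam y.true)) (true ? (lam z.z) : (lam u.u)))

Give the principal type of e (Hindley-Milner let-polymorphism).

Answer: Bool

Working:
  unify Bool ~ Bool
\x._ : a -> Bool
\y._ : b -> Bool
  unify a -> Bool ~ b -> Bool
  unify a ~ b
  unify Bool ~ Bool
  unify Bool ~ Bool
z : c
\z._ : c -> c
u : d
\u._ : d -> d
  unify c -> c ~ d -> d
  unify c ~ d
  unify d ~ d
  unify b -> Bool ~ (d -> d) -> e
  unify b ~ d -> d
  unify Bool ~ e
_ _ : Bool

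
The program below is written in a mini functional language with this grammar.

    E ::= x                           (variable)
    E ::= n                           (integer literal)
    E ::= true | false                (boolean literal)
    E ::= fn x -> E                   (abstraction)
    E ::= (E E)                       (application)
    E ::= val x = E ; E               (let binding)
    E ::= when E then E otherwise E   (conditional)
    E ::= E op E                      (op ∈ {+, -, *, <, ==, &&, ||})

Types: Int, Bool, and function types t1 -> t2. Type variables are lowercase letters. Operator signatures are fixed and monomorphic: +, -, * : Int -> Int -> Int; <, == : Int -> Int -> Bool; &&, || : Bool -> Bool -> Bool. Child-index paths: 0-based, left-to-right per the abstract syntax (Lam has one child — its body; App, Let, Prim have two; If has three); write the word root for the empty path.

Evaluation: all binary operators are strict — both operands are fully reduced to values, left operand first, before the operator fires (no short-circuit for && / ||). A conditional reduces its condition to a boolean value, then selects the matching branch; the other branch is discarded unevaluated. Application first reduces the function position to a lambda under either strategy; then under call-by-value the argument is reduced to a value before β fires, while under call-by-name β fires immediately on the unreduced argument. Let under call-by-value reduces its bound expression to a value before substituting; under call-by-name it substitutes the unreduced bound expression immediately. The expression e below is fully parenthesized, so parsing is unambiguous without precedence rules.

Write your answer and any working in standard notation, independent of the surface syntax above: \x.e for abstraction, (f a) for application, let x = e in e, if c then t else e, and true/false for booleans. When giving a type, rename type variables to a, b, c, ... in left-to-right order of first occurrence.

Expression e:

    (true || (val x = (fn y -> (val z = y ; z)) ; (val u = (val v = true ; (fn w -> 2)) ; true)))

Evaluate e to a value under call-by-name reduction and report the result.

Answer: true

Working:
step 0: (true || (let x = (\y.(let z = y in z)) in (let u = (let v = true in (\w.2)) in true)))
step 1: [let@1] (true || (let u = (let v = true in (\w.2)) in true))
step 2: [let@1] (true || true)
step 3: [delta@root] true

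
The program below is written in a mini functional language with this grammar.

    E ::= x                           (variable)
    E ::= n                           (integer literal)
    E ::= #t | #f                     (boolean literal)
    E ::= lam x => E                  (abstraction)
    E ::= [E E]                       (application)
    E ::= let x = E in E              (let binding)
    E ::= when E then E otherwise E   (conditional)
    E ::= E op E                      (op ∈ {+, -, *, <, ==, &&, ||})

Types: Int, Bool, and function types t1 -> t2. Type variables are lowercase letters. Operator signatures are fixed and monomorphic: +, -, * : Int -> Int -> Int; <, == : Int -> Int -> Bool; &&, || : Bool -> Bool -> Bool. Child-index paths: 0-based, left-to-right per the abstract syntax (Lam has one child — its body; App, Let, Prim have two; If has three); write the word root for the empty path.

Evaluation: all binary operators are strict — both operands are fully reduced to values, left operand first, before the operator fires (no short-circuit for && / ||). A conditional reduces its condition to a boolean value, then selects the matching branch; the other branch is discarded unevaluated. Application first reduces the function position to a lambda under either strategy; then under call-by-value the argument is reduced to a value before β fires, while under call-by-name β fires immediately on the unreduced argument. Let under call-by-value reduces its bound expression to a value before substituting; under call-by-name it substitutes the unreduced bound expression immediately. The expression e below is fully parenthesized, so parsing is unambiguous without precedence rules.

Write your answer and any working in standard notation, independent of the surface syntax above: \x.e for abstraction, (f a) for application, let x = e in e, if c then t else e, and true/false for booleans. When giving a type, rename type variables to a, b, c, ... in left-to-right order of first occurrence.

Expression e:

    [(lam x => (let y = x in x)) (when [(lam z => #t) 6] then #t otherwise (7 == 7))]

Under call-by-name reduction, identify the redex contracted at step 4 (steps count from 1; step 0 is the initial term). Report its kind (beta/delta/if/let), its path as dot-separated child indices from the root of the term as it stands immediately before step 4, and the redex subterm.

Working:
step 0: ((\x.(let y = x in x)) (if ((\z.true) 6) then true else (7 == 7)))
step 1: [beta@root] (let y = (if ((\z.true) 6) then true else (7 == 7)) in (if ((\z.true) 6) then true else (7 == 7)))
step 2: [let@root] (if ((\z.true) 6) then true else (7 == 7))
step 3: [beta@0] (if true then true else (7 == 7))
step 4: [if@root] true

Answer: if at root : (if true then true else (7 == 7))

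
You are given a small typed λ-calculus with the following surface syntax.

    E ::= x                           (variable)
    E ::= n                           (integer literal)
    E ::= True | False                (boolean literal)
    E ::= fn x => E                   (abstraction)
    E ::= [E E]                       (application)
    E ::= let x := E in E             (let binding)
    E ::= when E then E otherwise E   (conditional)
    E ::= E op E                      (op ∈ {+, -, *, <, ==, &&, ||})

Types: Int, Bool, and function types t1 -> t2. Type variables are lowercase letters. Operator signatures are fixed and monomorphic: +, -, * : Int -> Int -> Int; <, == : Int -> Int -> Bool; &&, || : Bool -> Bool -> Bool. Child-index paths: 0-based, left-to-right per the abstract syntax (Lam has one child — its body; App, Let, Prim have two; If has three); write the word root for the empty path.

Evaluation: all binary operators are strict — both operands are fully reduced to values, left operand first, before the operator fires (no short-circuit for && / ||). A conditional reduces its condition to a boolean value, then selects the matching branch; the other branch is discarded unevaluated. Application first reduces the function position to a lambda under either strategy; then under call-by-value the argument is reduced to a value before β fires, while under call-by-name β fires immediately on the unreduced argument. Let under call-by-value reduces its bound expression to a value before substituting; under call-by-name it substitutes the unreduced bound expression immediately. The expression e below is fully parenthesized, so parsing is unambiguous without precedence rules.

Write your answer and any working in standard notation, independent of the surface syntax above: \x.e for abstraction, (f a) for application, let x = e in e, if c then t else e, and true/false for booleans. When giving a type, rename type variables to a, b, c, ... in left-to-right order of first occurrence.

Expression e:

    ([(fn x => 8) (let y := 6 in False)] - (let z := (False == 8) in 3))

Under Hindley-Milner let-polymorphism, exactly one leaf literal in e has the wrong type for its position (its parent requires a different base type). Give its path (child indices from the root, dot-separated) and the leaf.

Derivation:
\x._ : a -> Int
let y : Int
  unify a -> Int ~ Bool -> b
  unify a ~ Bool
  unify Int ~ b
_ _ : Int
  unify Int ~ Int
  unify Bool ~ Int
  FAIL: mismatch Bool ~ Int

Answer: 1.0.0 : false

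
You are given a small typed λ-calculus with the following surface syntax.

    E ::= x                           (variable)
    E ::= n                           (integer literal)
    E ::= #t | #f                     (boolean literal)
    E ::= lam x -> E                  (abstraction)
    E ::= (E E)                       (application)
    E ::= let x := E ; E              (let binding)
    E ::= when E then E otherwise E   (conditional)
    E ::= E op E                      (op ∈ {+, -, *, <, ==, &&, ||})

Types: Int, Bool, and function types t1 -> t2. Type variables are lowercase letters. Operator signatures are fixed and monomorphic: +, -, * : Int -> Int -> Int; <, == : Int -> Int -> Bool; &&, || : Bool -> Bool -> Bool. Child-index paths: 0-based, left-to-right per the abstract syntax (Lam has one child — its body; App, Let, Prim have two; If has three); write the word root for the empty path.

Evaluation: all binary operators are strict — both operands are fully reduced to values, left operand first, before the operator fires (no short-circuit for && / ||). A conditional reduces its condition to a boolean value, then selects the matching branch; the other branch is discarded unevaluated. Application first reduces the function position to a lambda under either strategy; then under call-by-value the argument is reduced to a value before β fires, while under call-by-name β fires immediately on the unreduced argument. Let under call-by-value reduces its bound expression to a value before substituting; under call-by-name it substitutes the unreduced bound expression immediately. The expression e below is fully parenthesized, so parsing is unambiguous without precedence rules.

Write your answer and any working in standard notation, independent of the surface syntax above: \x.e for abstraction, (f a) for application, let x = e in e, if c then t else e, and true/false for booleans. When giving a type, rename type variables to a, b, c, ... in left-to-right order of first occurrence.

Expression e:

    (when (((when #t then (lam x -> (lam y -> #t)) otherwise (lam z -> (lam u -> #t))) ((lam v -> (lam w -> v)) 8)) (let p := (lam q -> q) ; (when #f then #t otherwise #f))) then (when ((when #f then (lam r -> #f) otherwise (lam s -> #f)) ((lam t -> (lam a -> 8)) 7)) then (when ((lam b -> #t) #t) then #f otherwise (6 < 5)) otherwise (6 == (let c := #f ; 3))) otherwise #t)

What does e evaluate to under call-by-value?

Answer: false

Working:
step 0: (if (((if true then (\x.(\y.true)) else (\z.(\u.true))) ((\v.(\w.v)) 8)) (let p = (\q.q) in (if false then true else false))) then (if ((if false then (\r.false) else (\s.false)) ((\t.(\a.8)) 7)) then (if ((\b.true) true) then false else (6 < 5)) else (6 == (let c = false in 3))) else true)
step 1: [if@0.0.0] (if (((\x.(\y.true)) ((\v.(\w.v)) 8)) (let p = (\q.q) in (if false then true else false))) then (if ((if false then (\r.false) else (\s.false)) ((\t.(\a.8)) 7)) then (if ((\b.true) true) then false else (6 < 5)) else (6 == (let c = false in 3))) else true)
step 2: [beta@0.0.1] (if (((\x.(\y.true)) (\w.8)) (let p = (\q.q) in (if false then true else false))) then (if ((if false then (\r.false) else (\s.false)) ((\t.(\a.8)) 7)) then (if ((\b.true) true) then false else (6 < 5)) else (6 == (let c = false in 3))) else true)
step 3: [beta@0.0] (if ((\y.true) (let p = (\q.q) in (if false then true else false))) then (if ((if false then (\r.false) else (\s.false)) ((\t.(\a.8)) 7)) then (if ((\b.true) true) then false else (6 < 5)) else (6 == (let c = false in 3))) else true)
step 4: [let@0.1] (if ((\y.true) (if false then true else false)) then (if ((if false then (\r.false) else (\s.false)) ((\t.(\a.8)) 7)) then (if ((\b.true) true) then false else (6 < 5)) else (6 == (let c = false in 3))) else true)
step 5: [if@0.1] (if ((\y.true) false) then (if ((if false then (\r.false) else (\s.false)) ((\t.(\a.8)) 7)) then (if ((\b.true) true) then false else (6 < 5)) else (6 == (let c = false in 3))) else true)
step 6: [beta@0] (if true then (if ((if false then (\r.false) else (\s.false)) ((\t.(\a.8)) 7)) then (if ((\b.true) true) then false else (6 < 5)) else (6 == (let c = false in 3))) else true)
step 7: [if@root] (if ((if false then (\r.false) else (\s.false)) ((\t.(\a.8)) 7)) then (if ((\b.true) true) then false else (6 < 5)) else (6 == (let c = false in 3)))
step 8: [if@0.0] (if ((\s.false) ((\t.(\a.8)) 7)) then (if ((\b.true) true) then false else (6 < 5)) else (6 == (let c = false in 3)))
step 9: [beta@0.1] (if ((\s.false) (\a.8)) then (if ((\b.true) true) then false else (6 < 5)) else (6 == (let c = false in 3)))
step 10: [beta@0] (if false then (if ((\b.true) true) then false else (6 < 5)) else (6 == (let c = false in 3)))
step 11: [if@root] (6 == (let c = false in 3))
step 12: [let@1] (6 == 3)
step 13: [delta@root] false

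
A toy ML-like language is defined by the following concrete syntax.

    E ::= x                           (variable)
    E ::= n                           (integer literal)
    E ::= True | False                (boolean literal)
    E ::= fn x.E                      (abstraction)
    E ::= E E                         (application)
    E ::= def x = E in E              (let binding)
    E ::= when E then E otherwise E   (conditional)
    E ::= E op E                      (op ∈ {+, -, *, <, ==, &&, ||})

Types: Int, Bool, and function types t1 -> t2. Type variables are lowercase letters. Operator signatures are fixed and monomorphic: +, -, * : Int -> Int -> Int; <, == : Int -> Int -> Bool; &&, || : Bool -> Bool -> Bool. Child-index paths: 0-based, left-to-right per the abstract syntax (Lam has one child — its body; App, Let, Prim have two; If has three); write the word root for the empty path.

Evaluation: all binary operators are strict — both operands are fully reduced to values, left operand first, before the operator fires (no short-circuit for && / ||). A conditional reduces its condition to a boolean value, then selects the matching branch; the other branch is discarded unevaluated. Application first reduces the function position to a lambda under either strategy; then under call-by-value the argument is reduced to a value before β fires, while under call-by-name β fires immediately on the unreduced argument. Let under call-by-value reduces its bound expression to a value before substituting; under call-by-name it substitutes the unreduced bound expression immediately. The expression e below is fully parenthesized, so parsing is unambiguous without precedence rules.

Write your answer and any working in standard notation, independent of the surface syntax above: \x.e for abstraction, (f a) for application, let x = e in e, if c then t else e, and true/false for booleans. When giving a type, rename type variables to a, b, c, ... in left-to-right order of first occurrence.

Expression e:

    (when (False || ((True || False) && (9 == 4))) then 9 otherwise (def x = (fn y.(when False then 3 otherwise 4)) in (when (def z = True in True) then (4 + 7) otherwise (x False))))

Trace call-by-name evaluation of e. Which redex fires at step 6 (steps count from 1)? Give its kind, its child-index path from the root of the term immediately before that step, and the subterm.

Trace:
step 0: (if (false || ((true || false) && (9 == 4))) then 9 else (let x = (\y.(if false then 3 else 4)) in (if (let z = true in true) then (4 + 7) else (x false))))
step 1: [delta@0.1.0] (if (false || (true && (9 == 4))) then 9 else (let x = (\y.(if false then 3 else 4)) in (if (let z = true in true) then (4 + 7) else (x false))))
step 2: [delta@0.1.1] (if (false || (true && false)) then 9 else (let x = (\y.(if false then 3 else 4)) in (if (let z = true in true) then (4 + 7) else (x false))))
step 3: [delta@0.1] (if (false || false) then 9 else (let x = (\y.(if false then 3 else 4)) in (if (let z = true in true) then (4 + 7) else (x false))))
step 4: [delta@0] (if false then 9 else (let x = (\y.(if false then 3 else 4)) in (if (let z = true in true) then (4 + 7) else (x false))))
step 5: [if@root] (let x = (\y.(if false then 3 else 4)) in (if (let z = true in true) then (4 + 7) else (x false)))
step 6: [let@root] (if (let z = true in true) then (4 + 7) else ((\y.(if false then 3 else 4)) false))

Answer: let at root : (let x = (\y.(if false then 3 else 4)) in (if (let z = true in true) then (4 + 7) else (x false)))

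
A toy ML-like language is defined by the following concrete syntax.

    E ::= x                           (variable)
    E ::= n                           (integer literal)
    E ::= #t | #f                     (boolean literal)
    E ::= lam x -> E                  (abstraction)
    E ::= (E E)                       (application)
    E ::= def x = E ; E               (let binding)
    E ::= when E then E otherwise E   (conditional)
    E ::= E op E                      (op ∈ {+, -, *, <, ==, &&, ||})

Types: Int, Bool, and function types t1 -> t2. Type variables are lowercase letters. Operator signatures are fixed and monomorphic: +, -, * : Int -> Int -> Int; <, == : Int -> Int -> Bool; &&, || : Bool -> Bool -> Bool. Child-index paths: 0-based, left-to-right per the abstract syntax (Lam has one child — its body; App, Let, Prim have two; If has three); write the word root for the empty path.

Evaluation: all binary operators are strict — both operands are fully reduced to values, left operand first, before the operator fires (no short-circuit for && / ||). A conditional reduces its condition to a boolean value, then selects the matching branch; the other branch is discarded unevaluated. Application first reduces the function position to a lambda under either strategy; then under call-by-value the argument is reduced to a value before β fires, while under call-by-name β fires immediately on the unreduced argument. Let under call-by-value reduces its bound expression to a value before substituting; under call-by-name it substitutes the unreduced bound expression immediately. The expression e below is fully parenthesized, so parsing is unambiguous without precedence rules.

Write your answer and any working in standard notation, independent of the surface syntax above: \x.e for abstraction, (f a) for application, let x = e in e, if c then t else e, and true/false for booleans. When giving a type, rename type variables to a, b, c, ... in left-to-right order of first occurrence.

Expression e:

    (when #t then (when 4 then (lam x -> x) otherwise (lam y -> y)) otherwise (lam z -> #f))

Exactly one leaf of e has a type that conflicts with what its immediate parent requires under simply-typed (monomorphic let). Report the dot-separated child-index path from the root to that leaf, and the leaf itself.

Answer: 1.0 : 4

Trace:
  unify Bool ~ Bool
  unify Int ~ Bool
  FAIL: mismatch Int ~ Bool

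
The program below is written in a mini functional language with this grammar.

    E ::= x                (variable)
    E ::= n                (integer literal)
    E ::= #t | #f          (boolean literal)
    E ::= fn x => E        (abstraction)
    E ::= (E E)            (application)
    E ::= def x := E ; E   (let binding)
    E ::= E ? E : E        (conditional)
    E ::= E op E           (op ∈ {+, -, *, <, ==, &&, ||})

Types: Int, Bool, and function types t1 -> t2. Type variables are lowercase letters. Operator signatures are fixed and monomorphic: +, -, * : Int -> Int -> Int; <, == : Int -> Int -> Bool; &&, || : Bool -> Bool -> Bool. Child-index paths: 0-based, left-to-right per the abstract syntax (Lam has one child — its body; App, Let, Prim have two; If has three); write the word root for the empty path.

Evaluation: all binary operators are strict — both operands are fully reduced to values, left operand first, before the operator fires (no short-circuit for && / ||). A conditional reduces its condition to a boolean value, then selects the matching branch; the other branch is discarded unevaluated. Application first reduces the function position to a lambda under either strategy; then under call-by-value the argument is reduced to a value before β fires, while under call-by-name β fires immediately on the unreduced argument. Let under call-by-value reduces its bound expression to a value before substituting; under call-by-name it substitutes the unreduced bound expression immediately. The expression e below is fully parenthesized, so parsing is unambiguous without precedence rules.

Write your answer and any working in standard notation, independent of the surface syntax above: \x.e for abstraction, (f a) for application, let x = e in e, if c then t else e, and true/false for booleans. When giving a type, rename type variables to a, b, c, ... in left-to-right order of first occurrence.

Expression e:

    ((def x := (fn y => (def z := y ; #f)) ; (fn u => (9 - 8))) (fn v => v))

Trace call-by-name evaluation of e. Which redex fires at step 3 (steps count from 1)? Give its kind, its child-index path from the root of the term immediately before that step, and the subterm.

Answer: delta at root : (9 - 8)

Working:
step 0: ((let x = (\y.(let z = y in false)) in (\u.(9 - 8))) (\v.v))
step 1: [let@0] ((\u.(9 - 8)) (\v.v))
step 2: [beta@root] (9 - 8)
step 3: [delta@root] 1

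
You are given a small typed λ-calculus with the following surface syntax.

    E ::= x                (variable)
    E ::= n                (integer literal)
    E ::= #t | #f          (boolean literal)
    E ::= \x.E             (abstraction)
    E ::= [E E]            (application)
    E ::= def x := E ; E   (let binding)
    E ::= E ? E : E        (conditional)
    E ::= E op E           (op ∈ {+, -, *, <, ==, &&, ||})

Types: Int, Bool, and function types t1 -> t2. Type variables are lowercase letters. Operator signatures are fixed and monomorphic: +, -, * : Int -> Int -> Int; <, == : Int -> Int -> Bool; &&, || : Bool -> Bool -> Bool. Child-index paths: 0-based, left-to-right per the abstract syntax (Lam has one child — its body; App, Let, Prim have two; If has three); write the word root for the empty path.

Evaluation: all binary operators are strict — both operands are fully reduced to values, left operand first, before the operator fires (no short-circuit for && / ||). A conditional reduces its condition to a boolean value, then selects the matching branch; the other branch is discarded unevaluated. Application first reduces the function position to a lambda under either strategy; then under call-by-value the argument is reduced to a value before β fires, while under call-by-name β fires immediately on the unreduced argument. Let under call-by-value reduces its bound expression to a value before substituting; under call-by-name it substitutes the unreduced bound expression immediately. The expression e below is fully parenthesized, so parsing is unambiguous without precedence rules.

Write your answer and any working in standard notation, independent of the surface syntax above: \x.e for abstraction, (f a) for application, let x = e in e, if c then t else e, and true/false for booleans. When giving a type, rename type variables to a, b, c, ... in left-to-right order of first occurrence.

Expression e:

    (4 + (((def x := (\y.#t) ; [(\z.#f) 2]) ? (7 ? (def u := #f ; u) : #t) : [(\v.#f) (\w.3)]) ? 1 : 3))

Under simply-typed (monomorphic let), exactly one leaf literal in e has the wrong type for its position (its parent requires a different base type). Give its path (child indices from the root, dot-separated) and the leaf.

Answer: 1.0.1.0 : 7

Trace:
  unify Int ~ Int
\y._ : a -> Bool
let x : a -> Bool
\z._ : b -> Bool
  unify b -> Bool ~ Int -> c
  unify b ~ Int
  unify Bool ~ c
_ _ : Bool
  unify Bool ~ Bool
  unify Int ~ Bool
  FAIL: mismatch Int ~ Bool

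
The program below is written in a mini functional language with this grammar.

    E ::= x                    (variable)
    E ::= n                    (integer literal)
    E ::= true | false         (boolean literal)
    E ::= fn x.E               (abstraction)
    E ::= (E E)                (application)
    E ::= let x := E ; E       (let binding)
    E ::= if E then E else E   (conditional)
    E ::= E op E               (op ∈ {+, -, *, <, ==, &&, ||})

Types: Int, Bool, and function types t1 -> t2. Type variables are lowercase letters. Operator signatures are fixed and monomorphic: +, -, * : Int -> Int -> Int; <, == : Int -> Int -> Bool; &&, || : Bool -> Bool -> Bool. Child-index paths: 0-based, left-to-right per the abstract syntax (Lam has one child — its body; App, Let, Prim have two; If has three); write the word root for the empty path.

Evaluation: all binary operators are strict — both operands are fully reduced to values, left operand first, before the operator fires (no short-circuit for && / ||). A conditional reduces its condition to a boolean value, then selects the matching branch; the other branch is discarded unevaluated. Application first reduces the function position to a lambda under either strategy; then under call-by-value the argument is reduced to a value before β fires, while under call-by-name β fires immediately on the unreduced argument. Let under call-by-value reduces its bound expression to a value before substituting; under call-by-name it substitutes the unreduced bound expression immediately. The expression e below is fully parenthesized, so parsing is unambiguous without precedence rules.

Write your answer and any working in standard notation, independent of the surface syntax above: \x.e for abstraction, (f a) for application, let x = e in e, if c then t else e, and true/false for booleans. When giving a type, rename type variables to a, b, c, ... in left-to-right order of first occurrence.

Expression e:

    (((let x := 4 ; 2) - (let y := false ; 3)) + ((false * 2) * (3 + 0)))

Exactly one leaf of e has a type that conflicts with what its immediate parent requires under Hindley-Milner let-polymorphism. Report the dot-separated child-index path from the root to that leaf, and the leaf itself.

Working:
let x : Int
  unify Int ~ Int
let y : Bool
  unify Int ~ Int
  unify Int ~ Int
  unify Bool ~ Int
  FAIL: mismatch Bool ~ Int

Answer: 1.0.0 : false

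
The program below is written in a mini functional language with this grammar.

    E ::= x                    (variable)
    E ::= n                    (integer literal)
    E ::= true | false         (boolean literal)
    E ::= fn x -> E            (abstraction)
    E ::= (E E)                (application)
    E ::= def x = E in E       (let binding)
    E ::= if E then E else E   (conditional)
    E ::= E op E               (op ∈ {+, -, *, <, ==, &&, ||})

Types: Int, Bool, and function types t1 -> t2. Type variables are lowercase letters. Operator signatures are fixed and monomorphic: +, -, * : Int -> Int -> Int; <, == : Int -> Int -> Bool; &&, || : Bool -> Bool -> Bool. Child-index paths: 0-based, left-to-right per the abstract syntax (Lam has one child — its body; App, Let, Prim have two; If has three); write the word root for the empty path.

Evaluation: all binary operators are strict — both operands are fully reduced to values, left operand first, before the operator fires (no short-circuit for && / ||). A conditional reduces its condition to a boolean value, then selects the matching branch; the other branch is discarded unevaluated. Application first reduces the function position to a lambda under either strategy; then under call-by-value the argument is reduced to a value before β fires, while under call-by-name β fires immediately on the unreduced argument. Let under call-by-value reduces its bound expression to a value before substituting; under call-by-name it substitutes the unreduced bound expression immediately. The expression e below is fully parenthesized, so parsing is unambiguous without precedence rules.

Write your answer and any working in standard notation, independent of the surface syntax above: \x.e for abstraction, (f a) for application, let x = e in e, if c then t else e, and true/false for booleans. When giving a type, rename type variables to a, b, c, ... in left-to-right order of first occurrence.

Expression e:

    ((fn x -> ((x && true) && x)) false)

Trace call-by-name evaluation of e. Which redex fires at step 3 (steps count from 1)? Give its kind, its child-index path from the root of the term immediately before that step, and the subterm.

Derivation:
step 0: ((\x.((x && true) && x)) false)
step 1: [beta@root] ((false && true) && false)
step 2: [delta@0] (false && false)
step 3: [delta@root] false

Answer: delta at root : (false && false)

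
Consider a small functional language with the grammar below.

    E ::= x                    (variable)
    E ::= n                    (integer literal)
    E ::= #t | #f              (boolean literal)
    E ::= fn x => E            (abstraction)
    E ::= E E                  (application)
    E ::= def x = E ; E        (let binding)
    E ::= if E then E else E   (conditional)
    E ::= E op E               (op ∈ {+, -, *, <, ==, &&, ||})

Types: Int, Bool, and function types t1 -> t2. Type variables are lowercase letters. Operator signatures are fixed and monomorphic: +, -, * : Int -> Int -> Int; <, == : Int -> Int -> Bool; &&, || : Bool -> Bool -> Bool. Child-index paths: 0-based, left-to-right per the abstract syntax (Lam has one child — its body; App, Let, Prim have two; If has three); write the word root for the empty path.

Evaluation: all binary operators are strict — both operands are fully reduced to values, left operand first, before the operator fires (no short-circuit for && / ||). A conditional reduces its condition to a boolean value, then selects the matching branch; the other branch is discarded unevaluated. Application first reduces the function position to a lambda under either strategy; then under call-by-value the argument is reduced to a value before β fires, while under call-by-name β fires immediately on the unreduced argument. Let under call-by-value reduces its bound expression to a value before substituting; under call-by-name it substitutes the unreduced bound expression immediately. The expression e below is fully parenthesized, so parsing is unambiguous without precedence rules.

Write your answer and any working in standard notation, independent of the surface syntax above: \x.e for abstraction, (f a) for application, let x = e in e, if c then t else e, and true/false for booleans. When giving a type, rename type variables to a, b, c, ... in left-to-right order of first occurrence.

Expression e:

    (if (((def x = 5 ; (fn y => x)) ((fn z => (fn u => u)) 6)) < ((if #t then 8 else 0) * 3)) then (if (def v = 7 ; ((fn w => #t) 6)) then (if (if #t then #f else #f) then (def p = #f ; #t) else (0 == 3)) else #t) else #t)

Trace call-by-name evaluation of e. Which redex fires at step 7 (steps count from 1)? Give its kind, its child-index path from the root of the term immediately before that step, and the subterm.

Trace:
step 0: (if (((let x = 5 in (\y.x)) ((\z.(\u.u)) 6)) < ((if true then 8 else 0) * 3)) then (if (let v = 7 in ((\w.true) 6)) then (if (if true then false else false) then (let p = false in true) else (0 == 3)) else true) else true)
step 1: [let@0.0.0] (if (((\y.5) ((\z.(\u.u)) 6)) < ((if true then 8 else 0) * 3)) then (if (let v = 7 in ((\w.true) 6)) then (if (if true then false else false) then (let p = false in true) else (0 == 3)) else true) else true)
step 2: [beta@0.0] (if (5 < ((if true then 8 else 0) * 3)) then (if (let v = 7 in ((\w.true) 6)) then (if (if true then false else false) then (let p = false in true) else (0 == 3)) else true) else true)
step 3: [if@0.1.0] (if (5 < (8 * 3)) then (if (let v = 7 in ((\w.true) 6)) then (if (if true then false else false) then (let p = false in true) else (0 == 3)) else true) else true)
step 4: [delta@0.1] (if (5 < 24) then (if (let v = 7 in ((\w.true) 6)) then (if (if true then false else false) then (let p = false in true) else (0 == 3)) else true) else true)
step 5: [delta@0] (if true then (if (let v = 7 in ((\w.true) 6)) then (if (if true then false else false) then (let p = false in true) else (0 == 3)) else true) else true)
step 6: [if@root] (if (let v = 7 in ((\w.true) 6)) then (if (if true then false else false) then (let p = false in true) else (0 == 3)) else true)
step 7: [let@0] (if ((\w.true) 6) then (if (if true then false else false) then (let p = false in true) else (0 == 3)) else true)

Answer: let at 0 : (let v = 7 in ((\w.true) 6))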